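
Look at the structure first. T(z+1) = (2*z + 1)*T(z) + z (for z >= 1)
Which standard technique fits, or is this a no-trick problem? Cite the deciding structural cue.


Method: a summation factor — because the multiplier 2*z + 1 is index-dependent, divide through by its running product and sum the resulting differences.


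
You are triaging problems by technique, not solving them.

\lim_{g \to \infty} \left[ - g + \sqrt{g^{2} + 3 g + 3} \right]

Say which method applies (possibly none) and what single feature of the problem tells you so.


Diagnosis: conjugate multiplication — both pieces blow up but their difference is finite; the conjugate trick rationalizes \sqrt{g^{2} + 3 g + 3} - g.


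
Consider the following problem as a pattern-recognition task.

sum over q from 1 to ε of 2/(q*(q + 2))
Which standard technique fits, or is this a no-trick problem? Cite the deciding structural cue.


Method: telescoping — the summand 2/(q*(q + 2)) decomposes into fractions whose poles differ by an integer shift — the series collapses.


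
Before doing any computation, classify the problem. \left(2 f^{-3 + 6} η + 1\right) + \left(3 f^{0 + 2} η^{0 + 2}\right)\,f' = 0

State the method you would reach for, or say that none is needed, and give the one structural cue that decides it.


Technique: the exact-equation method — the mixed-partials test passes for (2 f^{-3 + 6} η + 1) and 3 f^{0 + 2} η^{0 + 2}, so a potential function exists as presented.


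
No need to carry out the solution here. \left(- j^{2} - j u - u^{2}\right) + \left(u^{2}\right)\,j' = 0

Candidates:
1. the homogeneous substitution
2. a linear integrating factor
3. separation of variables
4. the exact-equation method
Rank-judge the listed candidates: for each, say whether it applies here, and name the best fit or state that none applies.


Best approach: the homogeneous substitution — the slope's numerator and denominator share total degree; set v = j/u and the equation drops to separable form.
- the homogeneous substitution: applicable, and directly so.
- a linear integrating factor — the unknown enters nonlinearly (through a power, a denominator, or a transcendental function), which the linear integrating-factor recipe cannot absorb as-is — any repair would come from a preliminary substitution, not the factor.
- separation of variables: the two dependences are entangled, not a clean product of one-variable pieces.
- the exact-equation method: exactness fails on the nose — the mixed partials do not match.


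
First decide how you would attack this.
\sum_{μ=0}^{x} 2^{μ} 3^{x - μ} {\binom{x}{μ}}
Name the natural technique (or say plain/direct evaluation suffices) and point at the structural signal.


Diagnosis: the binomial theorem — binomial coefficients against complementary powers of 2 and 3: recognize the binomial expansion and resum.


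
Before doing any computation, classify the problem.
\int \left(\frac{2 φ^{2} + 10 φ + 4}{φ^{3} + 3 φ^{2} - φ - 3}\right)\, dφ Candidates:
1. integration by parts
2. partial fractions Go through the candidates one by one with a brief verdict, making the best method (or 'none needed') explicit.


Technique: partial fractions — a proper rational integrand whose denominator splits into simpler factors — decompose into partial fractions first.
- integration by parts: the integrand does not split as a nonconstant polynomial times an exp, sine, cosine of a linear argument, or logarithm — no polynomial-kernel parts product to differentiate one side of.
- partial fractions: applies; the problem has the shape this method handles.


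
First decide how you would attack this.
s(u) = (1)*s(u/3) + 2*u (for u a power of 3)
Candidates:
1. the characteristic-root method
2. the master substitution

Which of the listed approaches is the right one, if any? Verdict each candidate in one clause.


Best approach: the master substitution — the index is divided (u/3), not shifted — substitute u = 3^m to straighten it into a shift recurrence.
- the characteristic-root method: a divided-index call is not the fixed-shift linear shape that characteristic roots solve.
- the master substitution: applicable, and directly so.


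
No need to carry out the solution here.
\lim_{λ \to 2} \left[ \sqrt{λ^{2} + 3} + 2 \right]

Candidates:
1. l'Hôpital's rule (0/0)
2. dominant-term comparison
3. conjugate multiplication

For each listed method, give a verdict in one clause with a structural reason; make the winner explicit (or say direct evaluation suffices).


Technique: no special technique — no zero denominators, no indeterminate clash at 2 — substitute and read off the value.
- l'Hôpital's rule (0/0): substituting the point produces a determinate value, not a 0 over 0 clash.
- dominant-term comparison: no ranking of term growth rates resolves the limit here.
- conjugate multiplication: the conjugate move applies to radical differences, which this is not.


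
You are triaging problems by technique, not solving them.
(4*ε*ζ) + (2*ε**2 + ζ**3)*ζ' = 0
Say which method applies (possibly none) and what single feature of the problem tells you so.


Method: the exact-equation method — this form is already the differential of something: the matching mixed partials of 4*ε*ζ and 2*ε**2 + ζ**3 prove it.


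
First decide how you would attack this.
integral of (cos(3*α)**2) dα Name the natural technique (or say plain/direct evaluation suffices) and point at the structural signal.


Diagnosis: a trigonometric identity — reduce cos(3*α)**2 with the power-reduction formula and the integral becomes first-degree trigonometry.


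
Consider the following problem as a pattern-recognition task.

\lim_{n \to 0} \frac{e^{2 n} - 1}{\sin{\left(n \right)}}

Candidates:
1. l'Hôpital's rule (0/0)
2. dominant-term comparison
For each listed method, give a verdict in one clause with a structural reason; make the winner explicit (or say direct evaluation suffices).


Verdict: l'Hôpital's rule (0/0) — both numerator and denominator vanish at 0: the genuine 0/0 indeterminate that l'Hôpital exists for. Known elementary limits would finish this too — the rule just bypasses the case analysis.
- l'Hôpital's rule (0/0): applies; the problem has the shape this method handles.
- dominant-term comparison — this limit is not decided by comparing leading-term growth at infinity.


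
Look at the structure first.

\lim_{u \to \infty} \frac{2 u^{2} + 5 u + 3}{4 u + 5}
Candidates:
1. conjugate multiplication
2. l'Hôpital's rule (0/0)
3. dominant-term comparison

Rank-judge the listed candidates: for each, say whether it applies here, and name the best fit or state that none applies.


Verdict: dominant-term comparison — divide through by the highest power of u; every lower-order term dies and the dominant terms decide the limit.
- conjugate multiplication: multiplying by a conjugate would not remove any indeterminacy here.
- l'Hôpital's rule (0/0): no 0/0 form appears: written as one quotient, top and bottom both grow without bound, and the ratio is decided by their leading terms.
- dominant-term comparison: applies; the problem has the shape this method handles.


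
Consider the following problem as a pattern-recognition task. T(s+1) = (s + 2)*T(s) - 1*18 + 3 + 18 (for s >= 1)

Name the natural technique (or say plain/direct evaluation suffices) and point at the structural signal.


Verdict: a summation factor — first-order linear but the coefficient s + 2 moves with the index — divide by the cumulative product and telescope.


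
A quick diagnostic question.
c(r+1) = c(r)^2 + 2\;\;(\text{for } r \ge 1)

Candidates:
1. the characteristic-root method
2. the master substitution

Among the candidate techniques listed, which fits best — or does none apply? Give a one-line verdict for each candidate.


Best approach: no special technique — the unknown sequence enters the update nonlinearly, so no linear method fits the recurrence as written — direct iteration remains.
- the characteristic-root method: the recursion is nonlinear in the sequence values, so no linear-modes ansatz applies.
- the master substitution: the recursion shifts the index rather than dividing it.


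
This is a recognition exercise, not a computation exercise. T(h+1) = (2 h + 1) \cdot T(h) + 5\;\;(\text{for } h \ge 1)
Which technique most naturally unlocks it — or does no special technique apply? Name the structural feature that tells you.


Verdict: a summation factor — first-order linear but the coefficient 2 h + 1 moves with the index — divide by the cumulative product and telescope.


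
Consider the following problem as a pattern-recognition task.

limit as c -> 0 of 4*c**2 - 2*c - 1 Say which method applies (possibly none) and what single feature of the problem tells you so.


Best approach: no special technique — no vanishing denominator and no indeterminate clash at the point — evaluation is immediate.


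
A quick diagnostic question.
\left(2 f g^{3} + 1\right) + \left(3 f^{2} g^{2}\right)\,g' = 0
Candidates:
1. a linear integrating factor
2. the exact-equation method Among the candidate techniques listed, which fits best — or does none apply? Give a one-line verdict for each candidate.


Best approach: the exact-equation method — this form is already the differential of something: the matching mixed partials of 2 f g^{3} + 1 and 3 f^{2} g^{2} prove it.
- a linear integrating factor: the unknown enters nonlinearly (through a power, a denominator, or a transcendental function), which the linear integrating-factor recipe cannot absorb as-is — any repair would come from a preliminary substitution, not the factor.
- the exact-equation method: yes, a natural case for it.


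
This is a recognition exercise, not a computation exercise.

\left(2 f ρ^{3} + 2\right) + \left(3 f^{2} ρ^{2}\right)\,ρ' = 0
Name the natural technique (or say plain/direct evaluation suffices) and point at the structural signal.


Diagnosis: the exact-equation method — equality of cross partials is the green light — assemble the potential function term by term.


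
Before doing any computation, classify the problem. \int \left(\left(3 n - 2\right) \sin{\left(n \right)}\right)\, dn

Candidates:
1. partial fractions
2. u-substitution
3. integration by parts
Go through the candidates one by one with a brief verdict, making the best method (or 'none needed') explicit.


Technique: integration by parts — the integrand splits as 3 n - 2 times \sin{\left(n \right)} — repeatedly differentiating the polynomial part kills it, which is the parts ladder.
- partial fractions: there is no rational-function structure to decompose.
- u-substitution — no subexpression of the integrand pairs with its own derivative as a factor — individual terms may offer their own substitutions, but any change of variable covering the whole integral would have to be constructed from outside the expression.
- integration by parts — applicable, and directly so.


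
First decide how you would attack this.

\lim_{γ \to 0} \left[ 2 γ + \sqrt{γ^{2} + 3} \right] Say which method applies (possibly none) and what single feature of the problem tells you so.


Diagnosis: no special technique — no vanishing denominator and no indeterminate clash at the point — evaluation is immediate.


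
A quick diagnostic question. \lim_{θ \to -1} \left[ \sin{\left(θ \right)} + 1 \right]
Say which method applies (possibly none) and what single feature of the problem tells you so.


Diagnosis: no special technique — the function is continuous at -1; evaluation is itself the limit, no machinery required.


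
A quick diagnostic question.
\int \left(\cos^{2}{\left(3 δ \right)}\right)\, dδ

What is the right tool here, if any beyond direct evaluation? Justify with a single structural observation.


Best approach: a trigonometric identity — apply power reduction to \cos^{2}{\left(3 δ \right)}; each application halves the trigonometric degree.


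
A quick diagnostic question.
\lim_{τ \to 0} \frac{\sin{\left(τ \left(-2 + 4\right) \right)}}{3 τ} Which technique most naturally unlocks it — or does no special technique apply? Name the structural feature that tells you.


Diagnosis: l'Hôpital's rule (0/0) — the 0/0 form at 0 is the signature situation for l'Hôpital's rule. A first-order expansion at the point is an equally standard path; the rule packages it.


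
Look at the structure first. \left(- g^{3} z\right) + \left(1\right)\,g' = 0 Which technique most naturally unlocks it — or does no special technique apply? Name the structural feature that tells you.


Verdict: separation of variables — solved for the derivative, the right side factors as z times g^{3} — all z-dependence separates from all g-dependence.


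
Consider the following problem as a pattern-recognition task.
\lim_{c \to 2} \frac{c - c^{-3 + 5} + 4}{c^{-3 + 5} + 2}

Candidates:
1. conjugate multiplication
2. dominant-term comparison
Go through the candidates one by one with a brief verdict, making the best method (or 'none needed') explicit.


Technique: no special technique — no denominator vanishes and nothing blows up at 2: direct substitution is the whole computation.
- conjugate multiplication: multiplying by a conjugate would not remove any indeterminacy here.
- dominant-term comparison: this limit is not decided by comparing polynomial growth at infinity.


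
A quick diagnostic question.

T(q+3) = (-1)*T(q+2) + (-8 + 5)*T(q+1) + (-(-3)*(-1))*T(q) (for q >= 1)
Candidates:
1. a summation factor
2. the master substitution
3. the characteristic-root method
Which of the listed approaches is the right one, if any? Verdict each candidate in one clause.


Diagnosis: the characteristic-root method — try a geometric ansatz r^q: constant coefficients turn the recurrence into one polynomial equation in r.
- a summation factor — a summation factor telescopes one-step recursions; this one carries higher-order memory.
- the master substitution — the recursion shifts the index rather than dividing it.
- the characteristic-root method: yes, a natural case for it.


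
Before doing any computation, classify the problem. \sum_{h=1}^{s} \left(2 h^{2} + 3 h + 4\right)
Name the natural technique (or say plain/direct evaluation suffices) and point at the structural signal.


Verdict: no special technique — no ratio, no shift structure, no binomial pattern: sum the constant-multiple powers of h with known formulas.


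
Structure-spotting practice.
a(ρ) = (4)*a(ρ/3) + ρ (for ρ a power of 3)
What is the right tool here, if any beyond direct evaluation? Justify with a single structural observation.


Verdict: the master substitution — recursion at ρ/3 is multiplicative in the index; logarithmic reindexing via ρ = 3^m linearizes it.


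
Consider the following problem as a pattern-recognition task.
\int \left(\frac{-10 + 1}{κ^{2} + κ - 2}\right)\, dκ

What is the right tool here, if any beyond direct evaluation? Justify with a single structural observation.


Technique: partial fractions — once κ^{2} + κ - 2 is factored, each root contributes a simple-fraction term; integrate them one at a time.


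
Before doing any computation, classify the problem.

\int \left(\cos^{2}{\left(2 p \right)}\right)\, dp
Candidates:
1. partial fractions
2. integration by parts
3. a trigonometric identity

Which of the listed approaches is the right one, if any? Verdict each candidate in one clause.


Verdict: a trigonometric identity — \cos^{2}{\left(2 p \right)} carries an even exponent — trade it for double-angle cosines before integrating.
- partial fractions — the expression is not a ratio of polynomials that decomposes further.
- integration by parts: not the fit here: there is no polynomial factor to ladder down — parts can still close the trigonometric product by recursion, though the identity rewrite is the direct route.
- a trigonometric identity — applies; the problem has the shape this method handles.


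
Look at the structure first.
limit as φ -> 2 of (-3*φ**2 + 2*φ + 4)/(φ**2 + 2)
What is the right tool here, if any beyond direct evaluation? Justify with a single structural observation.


Method: no special technique — nothing blocks direct substitution at 2: plug in and finish.


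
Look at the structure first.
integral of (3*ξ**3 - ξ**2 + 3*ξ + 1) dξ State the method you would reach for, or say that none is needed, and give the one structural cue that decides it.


Method: no special technique — scan for structure and find none: constant multiples of powers of ξ, integrate directly.


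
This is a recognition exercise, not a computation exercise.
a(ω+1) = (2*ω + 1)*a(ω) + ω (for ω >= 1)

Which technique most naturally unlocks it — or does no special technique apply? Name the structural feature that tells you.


Technique: a summation factor — normalize by the running product of 2*ω + 1: the left side becomes a difference, and differences sum.


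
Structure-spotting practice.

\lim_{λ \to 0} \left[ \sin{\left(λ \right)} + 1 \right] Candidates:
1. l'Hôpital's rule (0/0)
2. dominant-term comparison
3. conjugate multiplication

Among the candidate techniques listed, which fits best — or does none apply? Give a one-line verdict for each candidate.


Verdict: no special technique — the function is continuous at 0; evaluation is itself the limit, no machinery required.
- l'Hôpital's rule (0/0): substituting the point produces a determinate value, not a 0 over 0 clash.
- dominant-term comparison — no ranking of term growth rates resolves the limit here.
- conjugate multiplication: no divergent radical difference is present for a conjugate pair to cancel.


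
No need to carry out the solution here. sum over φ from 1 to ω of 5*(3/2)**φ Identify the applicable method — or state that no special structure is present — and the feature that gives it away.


Verdict: the geometric series formula — check a ratio of consecutive terms: it is 3/2, independent of the index, so the geometric formula closes the sum.


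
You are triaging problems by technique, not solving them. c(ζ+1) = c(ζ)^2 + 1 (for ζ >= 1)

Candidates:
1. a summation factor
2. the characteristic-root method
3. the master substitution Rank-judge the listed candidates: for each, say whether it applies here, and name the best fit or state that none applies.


Diagnosis: no special technique — the recurrence is nonlinear in the sequence values; study it directly, no linear machinery applies.
- a summation factor — no summation factor applies — the rule is not linear in the sequence values.
- the characteristic-root method — nonlinearity rules out exponential-mode superposition from the start.
- the master substitution — the recursion shifts the index rather than dividing it.


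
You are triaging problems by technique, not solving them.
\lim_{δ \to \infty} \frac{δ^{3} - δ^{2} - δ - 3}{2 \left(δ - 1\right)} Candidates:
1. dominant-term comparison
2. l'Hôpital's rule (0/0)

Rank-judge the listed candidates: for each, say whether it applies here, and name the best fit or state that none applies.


Diagnosis: dominant-term comparison — as δ grows, only the highest-degree terms matter — compare leading terms and read the limit off.
- dominant-term comparison: yes — fits the structure here.
- l'Hôpital's rule (0/0): no 0/0 form appears: written as one quotient, top and bottom both grow without bound, and the ratio is decided by their leading terms.


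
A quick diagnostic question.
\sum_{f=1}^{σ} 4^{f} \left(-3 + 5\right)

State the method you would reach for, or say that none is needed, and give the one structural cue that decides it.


Verdict: the geometric series formula — consecutive terms stand in a fixed index-free ratio — the geometric sum formula closes it.


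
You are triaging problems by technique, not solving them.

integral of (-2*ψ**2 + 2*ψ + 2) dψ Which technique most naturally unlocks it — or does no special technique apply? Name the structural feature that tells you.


Verdict: no special technique — the integrand is a sum of constant multiples of powers of ψ — integrate term by term.


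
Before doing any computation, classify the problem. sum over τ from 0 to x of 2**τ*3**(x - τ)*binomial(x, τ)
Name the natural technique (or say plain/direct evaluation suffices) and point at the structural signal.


Best approach: the binomial theorem — terms weighting binomial(x, τ) against matched powers of 2 and 3 reassemble into (2 + 3)^x by the binomial theorem.


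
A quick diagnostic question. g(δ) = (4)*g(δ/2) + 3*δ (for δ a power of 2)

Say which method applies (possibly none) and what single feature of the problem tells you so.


Diagnosis: the master substitution — a divide-and-conquer shape: argument δ/2, so change variables with δ = 2^m and solve the linear version.


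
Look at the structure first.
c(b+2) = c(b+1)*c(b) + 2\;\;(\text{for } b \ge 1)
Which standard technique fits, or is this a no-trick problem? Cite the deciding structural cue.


Diagnosis: no special technique — the new term depends nonlinearly on the old ones, which disqualifies every superposition-based technique.


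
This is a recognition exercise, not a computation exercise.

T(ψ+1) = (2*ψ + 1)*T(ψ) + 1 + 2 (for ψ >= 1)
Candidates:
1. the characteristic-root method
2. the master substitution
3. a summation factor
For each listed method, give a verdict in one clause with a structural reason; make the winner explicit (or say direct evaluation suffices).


Diagnosis: a summation factor — the coefficient 2*ψ + 1 drifts with the index, so no fixed root exists; normalizing by the cumulative product telescopes it.
- the characteristic-root method: the coefficients change with the index, which the root method cannot absorb.
- the master substitution — the recursion shifts the index rather than dividing it.
- a summation factor: applicable, and directly so.


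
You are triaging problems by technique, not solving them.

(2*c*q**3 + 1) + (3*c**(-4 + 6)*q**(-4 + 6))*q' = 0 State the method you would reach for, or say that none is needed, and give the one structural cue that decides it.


Best approach: the exact-equation method — equality of cross partials is the green light — assemble the potential function term by term.


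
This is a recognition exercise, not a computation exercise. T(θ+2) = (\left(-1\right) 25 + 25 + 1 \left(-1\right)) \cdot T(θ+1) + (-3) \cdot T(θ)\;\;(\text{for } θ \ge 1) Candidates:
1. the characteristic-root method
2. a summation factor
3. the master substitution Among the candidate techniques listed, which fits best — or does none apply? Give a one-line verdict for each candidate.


Method: the characteristic-root method — try a geometric ansatz r^θ: constant coefficients turn the recurrence into one polynomial equation in r.
- the characteristic-root method — applicable, and directly so.
- a summation factor — a summation factor telescopes one-step recursions; this one carries higher-order memory.
- the master substitution: there is no divide-the-index recursive argument.


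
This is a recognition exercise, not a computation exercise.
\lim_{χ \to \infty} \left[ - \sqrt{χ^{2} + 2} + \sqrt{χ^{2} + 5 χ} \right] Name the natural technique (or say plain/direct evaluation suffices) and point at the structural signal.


Diagnosis: conjugate multiplication — an infinity-minus-infinity difference with a surviving radical — multiply by the conjugate to cancel the divergence.


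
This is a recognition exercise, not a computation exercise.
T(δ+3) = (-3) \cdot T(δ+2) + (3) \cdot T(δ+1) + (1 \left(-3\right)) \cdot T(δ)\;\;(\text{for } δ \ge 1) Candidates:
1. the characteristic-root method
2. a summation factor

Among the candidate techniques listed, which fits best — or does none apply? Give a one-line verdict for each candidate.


Verdict: the characteristic-root method — try a geometric ansatz r^δ: constant coefficients turn the recurrence into one polynomial equation in r.
- the characteristic-root method: applies; the problem has the shape this method handles.
- a summation factor: the recurrence reaches back more than one step, outside the first-order family a summation factor normalizes.


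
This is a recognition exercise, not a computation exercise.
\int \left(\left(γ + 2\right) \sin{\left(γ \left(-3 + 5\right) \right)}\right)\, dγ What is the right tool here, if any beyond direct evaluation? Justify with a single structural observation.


Verdict: integration by parts — differentiate γ + 2, integrate \sin{\left(γ \left(-3 + 5\right) \right)}: each pass lowers the polynomial degree, so parts terminates.


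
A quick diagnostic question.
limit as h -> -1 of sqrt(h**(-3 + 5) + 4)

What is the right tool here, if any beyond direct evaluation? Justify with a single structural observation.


Method: no special technique — no vanishing denominator and no indeterminate clash at the point — evaluation is immediate.


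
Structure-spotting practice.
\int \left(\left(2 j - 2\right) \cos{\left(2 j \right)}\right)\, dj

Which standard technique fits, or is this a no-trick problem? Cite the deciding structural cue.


Technique: integration by parts — 2 j - 2 dies after finitely many derivatives while \cos{\left(2 j \right)} cycles under integration — the tabular/parts setup.


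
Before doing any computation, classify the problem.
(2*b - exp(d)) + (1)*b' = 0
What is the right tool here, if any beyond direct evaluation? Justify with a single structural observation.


Method: a linear integrating factor — arrange it as b' + 2·b = (the forcing term) and the integrating factor does the rest.


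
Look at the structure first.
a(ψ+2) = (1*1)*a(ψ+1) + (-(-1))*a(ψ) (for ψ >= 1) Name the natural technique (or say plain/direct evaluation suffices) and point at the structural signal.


Verdict: the characteristic-root method — no index-dependence in the weights and nothing inhomogeneous: classic characteristic-equation setup.


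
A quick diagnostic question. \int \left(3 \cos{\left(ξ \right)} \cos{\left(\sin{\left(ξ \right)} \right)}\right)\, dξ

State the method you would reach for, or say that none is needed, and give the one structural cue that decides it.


Verdict: u-substitution — the only nontrivial dependence routes through \sin{\left(ξ \right)}, whose derivative supplies the leftover factor up to a constant multiple — u = \sin{\left(ξ \right)} flattens it.


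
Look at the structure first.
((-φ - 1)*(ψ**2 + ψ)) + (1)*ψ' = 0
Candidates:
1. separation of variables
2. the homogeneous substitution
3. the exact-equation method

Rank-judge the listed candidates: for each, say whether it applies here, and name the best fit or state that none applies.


Method: separation of variables — separating collects all ψ-dependence with the derivative and leaves all φ-dependence opposite: variables separate. This doubles as a Bernoulli equation in the unknown as written; dividing and integrating works on it directly.
- separation of variables — yes, a natural case for it.
- the homogeneous substitution: the slope does not depend on the ratio of the variables alone.
- the exact-equation method: the cross partial derivatives disagree, so no single potential exists.


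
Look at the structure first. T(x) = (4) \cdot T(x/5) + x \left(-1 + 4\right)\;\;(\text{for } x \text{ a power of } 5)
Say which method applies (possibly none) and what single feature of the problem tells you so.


Technique: the master substitution — treat m = log base 5 of x as the new clock: one recursion step advances m by one while x scales by 5.


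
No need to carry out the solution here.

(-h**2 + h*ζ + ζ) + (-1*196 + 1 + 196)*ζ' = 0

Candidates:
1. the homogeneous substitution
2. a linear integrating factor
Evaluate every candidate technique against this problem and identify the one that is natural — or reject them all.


Best approach: a linear integrating factor — the unknown enters only to the first power against a nonzero forcing term — the integrating-factor template applies directly.
- the homogeneous substitution: rescaling both variables together changes the slope, so no ratio substitution collapses it.
- a linear integrating factor — applies; the problem has the shape this method handles.


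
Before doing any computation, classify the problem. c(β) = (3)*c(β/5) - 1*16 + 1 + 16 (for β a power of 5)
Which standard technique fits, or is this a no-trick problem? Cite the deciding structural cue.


Diagnosis: the master substitution — index division is the fingerprint: β/5 in the recursive call means substitute β = 5^m.


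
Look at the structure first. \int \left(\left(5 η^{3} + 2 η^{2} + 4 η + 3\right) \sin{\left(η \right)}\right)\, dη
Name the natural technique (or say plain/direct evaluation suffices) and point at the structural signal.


Method: integration by parts — a polynomial 5 η^{3} + 2 η^{2} + 4 η + 3 against the kernel \sin{\left(η \right)} is the signature bounded-ladder case for integration by parts.


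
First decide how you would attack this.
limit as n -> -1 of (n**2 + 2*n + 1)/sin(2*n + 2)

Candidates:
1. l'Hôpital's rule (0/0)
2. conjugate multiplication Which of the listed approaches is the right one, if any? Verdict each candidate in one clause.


Technique: l'Hôpital's rule (0/0) — both numerator and denominator vanish at -1: the genuine 0/0 indeterminate that l'Hôpital exists for. A first-order expansion at the point is an equally standard path; the rule packages it.
- l'Hôpital's rule (0/0): applicable, and directly so.
- conjugate multiplication — rationalization has no target — no divergent radical difference appears.


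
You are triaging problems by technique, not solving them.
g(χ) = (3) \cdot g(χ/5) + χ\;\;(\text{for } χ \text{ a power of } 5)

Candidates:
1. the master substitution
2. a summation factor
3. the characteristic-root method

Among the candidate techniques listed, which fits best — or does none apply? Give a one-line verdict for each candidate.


Technique: the master substitution — the argument shrinks by the factor 5, so measure the index on a logarithmic scale and the recursion becomes a shift.
- the master substitution — yes — fits the structure here.
- a summation factor — the recursion divides its index rather than shifting it — there is no previous-term chain for a summation factor to telescope.
- the characteristic-root method: a divided-index call is not the fixed-shift linear shape that characteristic roots solve.


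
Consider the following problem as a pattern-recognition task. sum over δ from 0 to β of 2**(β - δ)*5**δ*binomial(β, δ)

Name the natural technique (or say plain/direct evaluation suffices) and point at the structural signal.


Best approach: the binomial theorem — the summand is term δ of a binomial expansion in 5 and 2; the whole sum is a single power.


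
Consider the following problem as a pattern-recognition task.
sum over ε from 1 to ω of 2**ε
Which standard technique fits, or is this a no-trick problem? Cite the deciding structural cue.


Verdict: the geometric series formula — term-over-term division gives 2 every time — index-free ratio, geometric sum formula applies.


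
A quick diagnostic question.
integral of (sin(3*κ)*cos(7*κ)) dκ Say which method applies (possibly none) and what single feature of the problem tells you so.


Diagnosis: a trigonometric identity — sin(3*κ)*cos(7*κ) mixes two frequencies; the product-to-sum identity splits it into single-frequency sinusoids.


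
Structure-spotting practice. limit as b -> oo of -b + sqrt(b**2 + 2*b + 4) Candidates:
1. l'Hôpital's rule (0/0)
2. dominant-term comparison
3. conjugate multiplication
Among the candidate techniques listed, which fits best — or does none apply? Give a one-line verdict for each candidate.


Verdict: conjugate multiplication — infinity minus infinity with a radical in play — multiply by the conjugate so the divergences of sqrt(b**2 + 2*b + 4) and b annihilate.
- l'Hôpital's rule (0/0) — no quotient structure at all: the clash is ∞ minus ∞, which rationalizing converts into a tractable ratio.
- dominant-term comparison: no dominant power emerges to decide the limit by degree comparison.
- conjugate multiplication — applicable, and directly so.


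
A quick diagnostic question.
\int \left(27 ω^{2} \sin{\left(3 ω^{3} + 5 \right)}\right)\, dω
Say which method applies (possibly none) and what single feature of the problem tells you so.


Method: u-substitution — viewed as a product, the integrand is a composition evaluated at 3 ω^{3} + 5 times (a constant multiple of) that inner expression's derivative, so u = 3 ω^{3} + 5 makes it elementary.


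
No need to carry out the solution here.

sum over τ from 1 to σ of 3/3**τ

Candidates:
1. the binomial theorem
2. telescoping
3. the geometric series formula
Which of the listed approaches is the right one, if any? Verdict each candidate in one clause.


Best approach: the geometric series formula — consecutive terms stand in a fixed index-free ratio — the geometric sum formula closes it.
- the binomial theorem: there is no pair of bases whose matched powers would reassemble into a single binomial power.
- telescoping — computed from the summand as displayed, the partial sums build up without the pairwise collapse telescoping exploits.
- the geometric series formula — a fit — the right tool for this form.


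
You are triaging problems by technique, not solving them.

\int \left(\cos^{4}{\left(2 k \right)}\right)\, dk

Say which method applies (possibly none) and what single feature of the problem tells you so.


Best approach: a trigonometric identity — the exponent on \cos^{4}{\left(2 k \right)} is even — the power-reduction identity is the standard preprocessing step.


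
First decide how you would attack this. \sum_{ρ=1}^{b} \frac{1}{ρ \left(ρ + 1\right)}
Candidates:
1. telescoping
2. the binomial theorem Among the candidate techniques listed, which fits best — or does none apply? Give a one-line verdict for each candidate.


Method: telescoping — \frac{1}{ρ \left(ρ + 1\right)} hides a difference of shifted reciprocals — decompose it and the middle of the sum vanishes.
- telescoping: applicable, and directly so.
- the binomial theorem: no binomial coefficients pair up with complementary powers here.


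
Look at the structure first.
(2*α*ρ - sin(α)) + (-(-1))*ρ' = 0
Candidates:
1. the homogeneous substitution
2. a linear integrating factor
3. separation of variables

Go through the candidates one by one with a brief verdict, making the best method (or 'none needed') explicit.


Method: a linear integrating factor — ρ appears only to the first power with coefficient 2*α — the classic integrating-factor setup.
- the homogeneous substitution — the slope is not a function of the ratio of the variables alone.
- a linear integrating factor — a fit — the right tool for this form.
- separation of variables: the two dependences are entangled, not a clean product of one-variable pieces.


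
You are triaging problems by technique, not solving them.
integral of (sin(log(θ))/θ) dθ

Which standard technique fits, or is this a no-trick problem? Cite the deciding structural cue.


Diagnosis: u-substitution — viewed as a product, the integrand is a composition evaluated at log(θ) times (a constant multiple of) that inner expression's derivative, so u = log(θ) makes it elementary.


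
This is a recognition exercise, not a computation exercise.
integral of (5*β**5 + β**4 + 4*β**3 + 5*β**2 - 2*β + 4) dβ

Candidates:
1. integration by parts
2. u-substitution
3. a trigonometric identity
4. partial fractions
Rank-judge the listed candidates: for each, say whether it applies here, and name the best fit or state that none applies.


Method: no special technique — a term-by-term power-rule job in β; no substitution or rearrangement earns its keep here.
- integration by parts — parts would only shuffle a directly integrable integrand.
- u-substitution — any workable substitution here is cosmetic — the integrand is already in directly integrable form.
- a trigonometric identity — no sine or cosine appears, so there is nothing for a trigonometric identity to act on.
- partial fractions — there is no rational-function structure to decompose.


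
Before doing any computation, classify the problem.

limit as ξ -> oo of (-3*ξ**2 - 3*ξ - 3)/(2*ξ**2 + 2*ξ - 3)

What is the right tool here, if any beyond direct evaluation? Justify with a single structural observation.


Diagnosis: dominant-term comparison — divide by the highest power of ξ present: lower-order terms vanish and the dominant ratio remains. l'Hôpital's at-infinity variant applies to the expression viewed as a single quotient; the leading-term comparison is the direct route.


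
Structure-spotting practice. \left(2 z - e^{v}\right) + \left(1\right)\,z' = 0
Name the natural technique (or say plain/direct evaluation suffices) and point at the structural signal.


Method: a linear integrating factor — z appears only to the first power with coefficient 2 — the classic integrating-factor setup.


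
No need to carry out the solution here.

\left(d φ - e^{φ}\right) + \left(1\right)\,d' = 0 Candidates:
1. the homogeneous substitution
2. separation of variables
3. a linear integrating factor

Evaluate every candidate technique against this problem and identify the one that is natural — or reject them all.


Method: a linear integrating factor — arrange it as d' + φ·d = (the forcing term) and the integrating factor does the rest.
- the homogeneous substitution — the ratio substitution does not collapse this equation.
- separation of variables: no division isolates the independent variable from the unknown.
- a linear integrating factor — a fit — the right tool for this form.


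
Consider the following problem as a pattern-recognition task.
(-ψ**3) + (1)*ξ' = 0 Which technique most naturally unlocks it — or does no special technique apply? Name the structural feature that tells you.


Diagnosis: no special technique — with ξ absent the equation is not coupled at all: direct integration in ψ.


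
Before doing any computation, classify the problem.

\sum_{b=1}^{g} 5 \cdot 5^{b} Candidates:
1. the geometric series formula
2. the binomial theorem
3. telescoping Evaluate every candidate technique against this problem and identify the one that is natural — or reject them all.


Verdict: the geometric series formula — consecutive terms stand in a fixed index-free ratio — the geometric sum formula closes it.
- the geometric series formula — yes, a natural case for it.
- the binomial theorem — the summand does not match any term pattern of an expanded binomial power.
- telescoping — writing out consecutive terms as given produces no pairwise cancellation.


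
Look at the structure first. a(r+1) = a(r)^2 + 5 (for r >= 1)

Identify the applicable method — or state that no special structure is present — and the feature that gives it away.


Best approach: no special technique — this one you iterate or analyze qualitatively: the nonlinearity defeats linear solution methods.


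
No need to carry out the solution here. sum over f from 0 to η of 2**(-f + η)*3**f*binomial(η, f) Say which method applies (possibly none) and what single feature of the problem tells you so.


Best approach: the binomial theorem — the binomial coefficients weight matched powers of 3 and 2, which is exactly the expansion of a binomial power.


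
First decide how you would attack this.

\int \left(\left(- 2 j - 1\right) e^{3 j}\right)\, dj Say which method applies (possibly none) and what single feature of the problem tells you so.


Diagnosis: integration by parts — a polynomial - 2 j - 1 against the kernel e^{3 j} is the signature bounded-ladder case for integration by parts.
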